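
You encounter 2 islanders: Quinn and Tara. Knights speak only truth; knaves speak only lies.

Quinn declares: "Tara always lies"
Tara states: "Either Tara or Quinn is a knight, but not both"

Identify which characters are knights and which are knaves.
Quinn is a knave.
Tara is a knight.

Verification:
- Quinn (knave) says "Tara always lies" - this is FALSE (a lie) because Tara is a knight.
- Tara (knight) says "Either Tara or Quinn is a knight, but not both" - this is TRUE because Tara is a knight and Quinn is a knave.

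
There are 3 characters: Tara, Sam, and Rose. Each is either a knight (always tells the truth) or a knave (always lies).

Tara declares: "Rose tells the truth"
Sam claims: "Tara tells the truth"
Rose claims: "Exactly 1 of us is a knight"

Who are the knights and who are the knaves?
Tara is a knave.
Sam is a knave.
Rose is a knave.

Verification:
- Tara (knave) says "Rose tells the truth" - this is FALSE (a lie) because Rose is a knave.
- Sam (knave) says "Tara tells the truth" - this is FALSE (a lie) because Tara is a knave.
- Rose (knave) says "Exactly 1 of us is a knight" - this is FALSE (a lie) because there are 0 knights.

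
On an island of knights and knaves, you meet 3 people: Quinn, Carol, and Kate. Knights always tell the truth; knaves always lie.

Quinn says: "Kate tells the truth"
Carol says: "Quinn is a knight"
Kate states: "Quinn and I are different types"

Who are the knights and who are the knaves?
Quinn is a knave.
Carol is a knave.
Kate is a knave.

Verification:
- Quinn (knave) says "Kate tells the truth" - this is FALSE (a lie) because Kate is a knave.
- Carol (knave) says "Quinn is a knight" - this is FALSE (a lie) because Quinn is a knave.
- Kate (knave) says "Quinn and I are different types" - this is FALSE (a lie) because Kate is a knave and Quinn is a knave.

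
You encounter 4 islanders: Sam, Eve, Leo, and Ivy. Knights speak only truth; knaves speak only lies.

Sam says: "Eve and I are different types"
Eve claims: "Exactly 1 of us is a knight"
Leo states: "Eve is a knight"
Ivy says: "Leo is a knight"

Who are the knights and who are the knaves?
Sam is a knave.
Eve is a knave.
Leo is a knave.
Ivy is a knave.

Verification:
- Sam (knave) says "Eve and I are different types" - this is FALSE (a lie) because Sam is a knave and Eve is a knave.
- Eve (knave) says "Exactly 1 of us is a knight" - this is FALSE (a lie) because there are 0 knights.
- Leo (knave) says "Eve is a knight" - this is FALSE (a lie) because Eve is a knave.
- Ivy (knave) says "Leo is a knight" - this is FALSE (a lie) because Leo is a knave.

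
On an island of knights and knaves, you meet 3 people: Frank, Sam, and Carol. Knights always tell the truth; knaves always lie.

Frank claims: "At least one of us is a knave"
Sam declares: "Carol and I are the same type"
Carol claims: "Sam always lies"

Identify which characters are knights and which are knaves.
Frank is a knight.
Sam is a knave.
Carol is a knight.

Verification:
- Frank (knight) says "At least one of us is a knave" - this is TRUE because Sam is a knave.
- Sam (knave) says "Carol and I are the same type" - this is FALSE (a lie) because Sam is a knave and Carol is a knight.
- Carol (knight) says "Sam always lies" - this is TRUE because Sam is a knave.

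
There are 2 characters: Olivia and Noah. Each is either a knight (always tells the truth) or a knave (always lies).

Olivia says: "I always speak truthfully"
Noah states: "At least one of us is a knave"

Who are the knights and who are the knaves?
Olivia is a knave.
Noah is a knight.

Verification:
- Olivia (knave) says "I always speak truthfully" - this is FALSE (a lie) because Olivia is a knave.
- Noah (knight) says "At least one of us is a knave" - this is TRUE because Olivia is a knave.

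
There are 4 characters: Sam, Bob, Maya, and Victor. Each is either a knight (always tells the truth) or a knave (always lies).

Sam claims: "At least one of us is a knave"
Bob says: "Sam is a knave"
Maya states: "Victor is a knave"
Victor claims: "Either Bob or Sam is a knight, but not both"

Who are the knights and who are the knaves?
Sam is a knight.
Bob is a knave.
Maya is a knave.
Victor is a knight.

Verification:
- Sam (knight) says "At least one of us is a knave" - this is TRUE because Bob and Maya are knaves.
- Bob (knave) says "Sam is a knave" - this is FALSE (a lie) because Sam is a knight.
- Maya (knave) says "Victor is a knave" - this is FALSE (a lie) because Victor is a knight.
- Victor (knight) says "Either Bob or Sam is a knight, but not both" - this is TRUE because Bob is a knave and Sam is a knight.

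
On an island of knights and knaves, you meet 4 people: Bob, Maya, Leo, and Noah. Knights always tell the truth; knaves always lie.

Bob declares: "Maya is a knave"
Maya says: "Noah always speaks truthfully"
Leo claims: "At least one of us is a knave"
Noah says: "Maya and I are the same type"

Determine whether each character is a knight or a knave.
Bob is a knave.
Maya is a knight.
Leo is a knight.
Noah is a knight.

Verification:
- Bob (knave) says "Maya is a knave" - this is FALSE (a lie) because Maya is a knight.
- Maya (knight) says "Noah always speaks truthfully" - this is TRUE because Noah is a knight.
- Leo (knight) says "At least one of us is a knave" - this is TRUE because Bob is a knave.
- Noah (knight) says "Maya and I are the same type" - this is TRUE because Noah is a knight and Maya is a knight.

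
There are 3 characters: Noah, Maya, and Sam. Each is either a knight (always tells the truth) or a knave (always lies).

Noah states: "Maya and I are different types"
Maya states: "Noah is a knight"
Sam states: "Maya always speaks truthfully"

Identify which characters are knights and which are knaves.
Noah is a knave.
Maya is a knave.
Sam is a knave.

Verification:
- Noah (knave) says "Maya and I are different types" - this is FALSE (a lie) because Noah is a knave and Maya is a knave.
- Maya (knave) says "Noah is a knight" - this is FALSE (a lie) because Noah is a knave.
- Sam (knave) says "Maya always speaks truthfully" - this is FALSE (a lie) because Maya is a knave.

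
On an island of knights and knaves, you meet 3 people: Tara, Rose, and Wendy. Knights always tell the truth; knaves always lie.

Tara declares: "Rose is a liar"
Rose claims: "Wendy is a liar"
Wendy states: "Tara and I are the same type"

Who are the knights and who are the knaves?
Tara is a knight.
Rose is a knave.
Wendy is a knight.

Verification:
- Tara (knight) says "Rose is a liar" - this is TRUE because Rose is a knave.
- Rose (knave) says "Wendy is a liar" - this is FALSE (a lie) because Wendy is a knight.
- Wendy (knight) says "Tara and I are the same type" - this is TRUE because Wendy is a knight and Tara is a knight.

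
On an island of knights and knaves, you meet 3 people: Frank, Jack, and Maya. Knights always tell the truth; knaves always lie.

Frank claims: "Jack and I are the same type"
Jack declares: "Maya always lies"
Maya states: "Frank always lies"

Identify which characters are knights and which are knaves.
Frank is a knight.
Jack is a knight.
Maya is a knave.

Verification:
- Frank (knight) says "Jack and I are the same type" - this is TRUE because Frank is a knight and Jack is a knight.
- Jack (knight) says "Maya always lies" - this is TRUE because Maya is a knave.
- Maya (knave) says "Frank always lies" - this is FALSE (a lie) because Frank is a knight.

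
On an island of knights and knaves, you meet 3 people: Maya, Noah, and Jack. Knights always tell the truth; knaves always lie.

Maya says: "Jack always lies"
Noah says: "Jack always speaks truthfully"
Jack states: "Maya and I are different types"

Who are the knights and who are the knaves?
Maya is a knave.
Noah is a knight.
Jack is a knight.

Verification:
- Maya (knave) says "Jack always lies" - this is FALSE (a lie) because Jack is a knight.
- Noah (knight) says "Jack always speaks truthfully" - this is TRUE because Jack is a knight.
- Jack (knight) says "Maya and I are different types" - this is TRUE because Jack is a knight and Maya is a knave.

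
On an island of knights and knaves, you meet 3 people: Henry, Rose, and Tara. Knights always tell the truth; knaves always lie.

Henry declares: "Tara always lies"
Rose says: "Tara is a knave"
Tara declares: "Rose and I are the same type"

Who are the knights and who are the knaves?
Henry is a knight.
Rose is a knight.
Tara is a knave.

Verification:
- Henry (knight) says "Tara always lies" - this is TRUE because Tara is a knave.
- Rose (knight) says "Tara is a knave" - this is TRUE because Tara is a knave.
- Tara (knave) says "Rose and I are the same type" - this is FALSE (a lie) because Tara is a knave and Rose is a knight.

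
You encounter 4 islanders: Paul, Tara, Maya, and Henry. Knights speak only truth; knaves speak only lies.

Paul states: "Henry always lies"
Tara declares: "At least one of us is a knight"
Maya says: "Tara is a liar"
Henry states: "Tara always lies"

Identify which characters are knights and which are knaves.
Paul is a knight.
Tara is a knight.
Maya is a knave.
Henry is a knave.

Verification:
- Paul (knight) says "Henry always lies" - this is TRUE because Henry is a knave.
- Tara (knight) says "At least one of us is a knight" - this is TRUE because Paul and Tara are knights.
- Maya (knave) says "Tara is a liar" - this is FALSE (a lie) because Tara is a knight.
- Henry (knave) says "Tara always lies" - this is FALSE (a lie) because Tara is a knight.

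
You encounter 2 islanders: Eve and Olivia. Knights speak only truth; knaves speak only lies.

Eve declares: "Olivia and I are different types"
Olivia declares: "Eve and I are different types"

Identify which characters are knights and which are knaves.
Eve is a knave.
Olivia is a knave.

Verification:
- Eve (knave) says "Olivia and I are different types" - this is FALSE (a lie) because Eve is a knave and Olivia is a knave.
- Olivia (knave) says "Eve and I are different types" - this is FALSE (a lie) because Olivia is a knave and Eve is a knave.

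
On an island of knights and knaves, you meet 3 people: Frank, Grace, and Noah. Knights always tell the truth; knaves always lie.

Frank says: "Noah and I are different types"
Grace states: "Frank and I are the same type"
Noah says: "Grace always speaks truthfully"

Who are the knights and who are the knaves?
Frank is a knight.
Grace is a knave.
Noah is a knave.

Verification:
- Frank (knight) says "Noah and I are different types" - this is TRUE because Frank is a knight and Noah is a knave.
- Grace (knave) says "Frank and I are the same type" - this is FALSE (a lie) because Grace is a knave and Frank is a knight.
- Noah (knave) says "Grace always speaks truthfully" - this is FALSE (a lie) because Grace is a knave.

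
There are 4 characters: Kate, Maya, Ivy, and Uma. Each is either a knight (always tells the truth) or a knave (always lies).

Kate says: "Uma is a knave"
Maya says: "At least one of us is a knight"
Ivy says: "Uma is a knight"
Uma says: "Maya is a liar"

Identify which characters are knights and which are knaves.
Kate is a knight.
Maya is a knight.
Ivy is a knave.
Uma is a knave.

Verification:
- Kate (knight) says "Uma is a knave" - this is TRUE because Uma is a knave.
- Maya (knight) says "At least one of us is a knight" - this is TRUE because Kate and Maya are knights.
- Ivy (knave) says "Uma is a knight" - this is FALSE (a lie) because Uma is a knave.
- Uma (knave) says "Maya is a liar" - this is FALSE (a lie) because Maya is a knight.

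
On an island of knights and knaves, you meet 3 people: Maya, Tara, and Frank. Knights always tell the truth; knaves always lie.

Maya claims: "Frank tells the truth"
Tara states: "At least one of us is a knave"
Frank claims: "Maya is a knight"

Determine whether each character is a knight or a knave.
Maya is a knave.
Tara is a knight.
Frank is a knave.

Verification:
- Maya (knave) says "Frank tells the truth" - this is FALSE (a lie) because Frank is a knave.
- Tara (knight) says "At least one of us is a knave" - this is TRUE because Maya and Frank are knaves.
- Frank (knave) says "Maya is a knight" - this is FALSE (a lie) because Maya is a knave.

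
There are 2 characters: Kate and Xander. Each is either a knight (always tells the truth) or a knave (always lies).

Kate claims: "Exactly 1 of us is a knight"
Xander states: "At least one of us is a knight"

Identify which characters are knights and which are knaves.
Kate is a knave.
Xander is a knave.

Verification:
- Kate (knave) says "Exactly 1 of us is a knight" - this is FALSE (a lie) because there are 0 knights.
- Xander (knave) says "At least one of us is a knight" - this is FALSE (a lie) because no one is a knight.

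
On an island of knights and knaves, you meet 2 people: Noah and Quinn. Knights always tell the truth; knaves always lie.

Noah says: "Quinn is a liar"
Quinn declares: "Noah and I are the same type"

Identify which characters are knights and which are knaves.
Noah is a knight.
Quinn is a knave.

Verification:
- Noah (knight) says "Quinn is a liar" - this is TRUE because Quinn is a knave.
- Quinn (knave) says "Noah and I are the same type" - this is FALSE (a lie) because Quinn is a knave and Noah is a knight.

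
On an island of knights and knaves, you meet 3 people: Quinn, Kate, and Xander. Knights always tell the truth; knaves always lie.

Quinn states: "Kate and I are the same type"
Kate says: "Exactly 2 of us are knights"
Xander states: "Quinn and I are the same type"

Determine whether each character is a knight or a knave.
Quinn is a knight.
Kate is a knight.
Xander is a knave.

Verification:
- Quinn (knight) says "Kate and I are the same type" - this is TRUE because Quinn is a knight and Kate is a knight.
- Kate (knight) says "Exactly 2 of us are knights" - this is TRUE because there are 2 knights.
- Xander (knave) says "Quinn and I are the same type" - this is FALSE (a lie) because Xander is a knave and Quinn is a knight.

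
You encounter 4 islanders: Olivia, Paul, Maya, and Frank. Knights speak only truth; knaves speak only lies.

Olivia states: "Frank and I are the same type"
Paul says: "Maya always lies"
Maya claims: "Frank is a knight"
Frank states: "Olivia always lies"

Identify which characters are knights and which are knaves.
Olivia is a knave.
Paul is a knave.
Maya is a knight.
Frank is a knight.

Verification:
- Olivia (knave) says "Frank and I are the same type" - this is FALSE (a lie) because Olivia is a knave and Frank is a knight.
- Paul (knave) says "Maya always lies" - this is FALSE (a lie) because Maya is a knight.
- Maya (knight) says "Frank is a knight" - this is TRUE because Frank is a knight.
- Frank (knight) says "Olivia always lies" - this is TRUE because Olivia is a knave.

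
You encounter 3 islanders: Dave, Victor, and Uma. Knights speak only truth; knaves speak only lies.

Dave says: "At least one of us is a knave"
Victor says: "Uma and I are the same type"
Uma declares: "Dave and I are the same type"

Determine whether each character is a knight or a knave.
Dave is a knight.
Victor is a knave.
Uma is a knight.

Verification:
- Dave (knight) says "At least one of us is a knave" - this is TRUE because Victor is a knave.
- Victor (knave) says "Uma and I are the same type" - this is FALSE (a lie) because Victor is a knave and Uma is a knight.
- Uma (knight) says "Dave and I are the same type" - this is TRUE because Uma is a knight and Dave is a knight.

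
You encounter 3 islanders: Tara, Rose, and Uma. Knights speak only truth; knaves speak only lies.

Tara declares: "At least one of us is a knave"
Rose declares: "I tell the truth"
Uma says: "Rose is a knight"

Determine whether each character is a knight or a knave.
Tara is a knight.
Rose is a knave.
Uma is a knave.

Verification:
- Tara (knight) says "At least one of us is a knave" - this is TRUE because Rose and Uma are knaves.
- Rose (knave) says "I tell the truth" - this is FALSE (a lie) because Rose is a knave.
- Uma (knave) says "Rose is a knight" - this is FALSE (a lie) because Rose is a knave.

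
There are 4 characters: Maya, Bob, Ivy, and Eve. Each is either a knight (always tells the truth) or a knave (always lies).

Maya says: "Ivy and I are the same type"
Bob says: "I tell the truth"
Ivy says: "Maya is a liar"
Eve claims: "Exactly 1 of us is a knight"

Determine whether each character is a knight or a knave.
Maya is a knave.
Bob is a knight.
Ivy is a knight.
Eve is a knave.

Verification:
- Maya (knave) says "Ivy and I are the same type" - this is FALSE (a lie) because Maya is a knave and Ivy is a knight.
- Bob (knight) says "I tell the truth" - this is TRUE because Bob is a knight.
- Ivy (knight) says "Maya is a liar" - this is TRUE because Maya is a knave.
- Eve (knave) says "Exactly 1 of us is a knight" - this is FALSE (a lie) because there are 2 knights.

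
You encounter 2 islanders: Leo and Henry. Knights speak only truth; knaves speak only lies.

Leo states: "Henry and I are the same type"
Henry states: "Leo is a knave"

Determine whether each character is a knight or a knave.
Leo is a knave.
Henry is a knight.

Verification:
- Leo (knave) says "Henry and I are the same type" - this is FALSE (a lie) because Leo is a knave and Henry is a knight.
- Henry (knight) says "Leo is a knave" - this is TRUE because Leo is a knave.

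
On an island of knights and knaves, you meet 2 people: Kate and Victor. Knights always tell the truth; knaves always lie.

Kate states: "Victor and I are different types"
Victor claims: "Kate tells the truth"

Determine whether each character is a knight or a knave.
Kate is a knave.
Victor is a knave.

Verification:
- Kate (knave) says "Victor and I are different types" - this is FALSE (a lie) because Kate is a knave and Victor is a knave.
- Victor (knave) says "Kate tells the truth" - this is FALSE (a lie) because Kate is a knave.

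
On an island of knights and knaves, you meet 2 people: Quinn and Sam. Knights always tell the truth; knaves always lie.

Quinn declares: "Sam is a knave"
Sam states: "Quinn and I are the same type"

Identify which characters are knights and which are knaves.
Quinn is a knight.
Sam is a knave.

Verification:
- Quinn (knight) says "Sam is a knave" - this is TRUE because Sam is a knave.
- Sam (knave) says "Quinn and I are the same type" - this is FALSE (a lie) because Sam is a knave and Quinn is a knight.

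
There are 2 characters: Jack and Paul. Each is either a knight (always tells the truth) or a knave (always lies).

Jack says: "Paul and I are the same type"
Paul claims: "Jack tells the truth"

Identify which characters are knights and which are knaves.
Jack is a knight.
Paul is a knight.

Verification:
- Jack (knight) says "Paul and I are the same type" - this is TRUE because Jack is a knight and Paul is a knight.
- Paul (knight) says "Jack tells the truth" - this is TRUE because Jack is a knight.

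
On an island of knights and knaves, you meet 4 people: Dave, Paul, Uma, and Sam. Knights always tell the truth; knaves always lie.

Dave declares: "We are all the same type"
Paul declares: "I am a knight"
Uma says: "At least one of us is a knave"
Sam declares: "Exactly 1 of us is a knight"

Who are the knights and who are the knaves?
Dave is a knave.
Paul is a knight.
Uma is a knight.
Sam is a knave.

Verification:
- Dave (knave) says "We are all the same type" - this is FALSE (a lie) because Paul and Uma are knights and Dave and Sam are knaves.
- Paul (knight) says "I am a knight" - this is TRUE because Paul is a knight.
- Uma (knight) says "At least one of us is a knave" - this is TRUE because Dave and Sam are knaves.
- Sam (knave) says "Exactly 1 of us is a knight" - this is FALSE (a lie) because there are 2 knights.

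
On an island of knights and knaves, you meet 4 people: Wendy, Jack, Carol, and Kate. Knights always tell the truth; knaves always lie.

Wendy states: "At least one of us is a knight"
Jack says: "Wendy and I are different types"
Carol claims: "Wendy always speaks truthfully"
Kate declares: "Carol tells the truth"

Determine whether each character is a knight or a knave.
Wendy is a knave.
Jack is a knave.
Carol is a knave.
Kate is a knave.

Verification:
- Wendy (knave) says "At least one of us is a knight" - this is FALSE (a lie) because no one is a knight.
- Jack (knave) says "Wendy and I are different types" - this is FALSE (a lie) because Jack is a knave and Wendy is a knave.
- Carol (knave) says "Wendy always speaks truthfully" - this is FALSE (a lie) because Wendy is a knave.
- Kate (knave) says "Carol tells the truth" - this is FALSE (a lie) because Carol is a knave.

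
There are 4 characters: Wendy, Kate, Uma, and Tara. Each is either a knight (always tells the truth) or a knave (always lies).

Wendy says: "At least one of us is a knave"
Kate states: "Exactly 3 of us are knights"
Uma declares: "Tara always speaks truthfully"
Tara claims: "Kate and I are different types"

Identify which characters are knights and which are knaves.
Wendy is a knight.
Kate is a knave.
Uma is a knave.
Tara is a knave.

Verification:
- Wendy (knight) says "At least one of us is a knave" - this is TRUE because Kate, Uma, and Tara are knaves.
- Kate (knave) says "Exactly 3 of us are knights" - this is FALSE (a lie) because there are 1 knights.
- Uma (knave) says "Tara always speaks truthfully" - this is FALSE (a lie) because Tara is a knave.
- Tara (knave) says "Kate and I are different types" - this is FALSE (a lie) because Tara is a knave and Kate is a knave.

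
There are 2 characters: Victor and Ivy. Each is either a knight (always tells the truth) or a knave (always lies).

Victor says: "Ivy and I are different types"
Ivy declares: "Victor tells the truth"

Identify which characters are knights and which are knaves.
Victor is a knave.
Ivy is a knave.

Verification:
- Victor (knave) says "Ivy and I are different types" - this is FALSE (a lie) because Victor is a knave and Ivy is a knave.
- Ivy (knave) says "Victor tells the truth" - this is FALSE (a lie) because Victor is a knave.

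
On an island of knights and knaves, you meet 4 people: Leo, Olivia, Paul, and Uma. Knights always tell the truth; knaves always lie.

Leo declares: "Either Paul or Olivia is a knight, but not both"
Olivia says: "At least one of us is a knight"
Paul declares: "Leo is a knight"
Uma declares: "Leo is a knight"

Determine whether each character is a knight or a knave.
Leo is a knave.
Olivia is a knave.
Paul is a knave.
Uma is a knave.

Verification:
- Leo (knave) says "Either Paul or Olivia is a knight, but not both" - this is FALSE (a lie) because Paul is a knave and Olivia is a knave.
- Olivia (knave) says "At least one of us is a knight" - this is FALSE (a lie) because no one is a knight.
- Paul (knave) says "Leo is a knight" - this is FALSE (a lie) because Leo is a knave.
- Uma (knave) says "Leo is a knight" - this is FALSE (a lie) because Leo is a knave.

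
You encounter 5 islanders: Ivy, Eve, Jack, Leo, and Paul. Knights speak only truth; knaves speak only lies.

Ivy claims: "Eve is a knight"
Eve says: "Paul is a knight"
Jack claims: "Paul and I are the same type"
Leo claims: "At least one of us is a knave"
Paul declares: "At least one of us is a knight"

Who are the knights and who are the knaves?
Ivy is a knight.
Eve is a knight.
Jack is a knave.
Leo is a knight.
Paul is a knight.

Verification:
- Ivy (knight) says "Eve is a knight" - this is TRUE because Eve is a knight.
- Eve (knight) says "Paul is a knight" - this is TRUE because Paul is a knight.
- Jack (knave) says "Paul and I are the same type" - this is FALSE (a lie) because Jack is a knave and Paul is a knight.
- Leo (knight) says "At least one of us is a knave" - this is TRUE because Jack is a knave.
- Paul (knight) says "At least one of us is a knight" - this is TRUE because Ivy, Eve, Leo, and Paul are knights.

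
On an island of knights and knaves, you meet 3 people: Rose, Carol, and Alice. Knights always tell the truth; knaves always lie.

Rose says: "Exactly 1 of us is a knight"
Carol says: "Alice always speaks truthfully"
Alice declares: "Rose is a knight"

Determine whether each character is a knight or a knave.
Rose is a knave.
Carol is a knave.
Alice is a knave.

Verification:
- Rose (knave) says "Exactly 1 of us is a knight" - this is FALSE (a lie) because there are 0 knights.
- Carol (knave) says "Alice always speaks truthfully" - this is FALSE (a lie) because Alice is a knave.
- Alice (knave) says "Rose is a knight" - this is FALSE (a lie) because Rose is a knave.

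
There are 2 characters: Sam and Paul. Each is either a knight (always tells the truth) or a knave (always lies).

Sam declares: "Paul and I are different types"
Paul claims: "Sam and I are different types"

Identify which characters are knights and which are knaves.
Sam is a knave.
Paul is a knave.

Verification:
- Sam (knave) says "Paul and I are different types" - this is FALSE (a lie) because Sam is a knave and Paul is a knave.
- Paul (knave) says "Sam and I are different types" - this is FALSE (a lie) because Paul is a knave and Sam is a knave.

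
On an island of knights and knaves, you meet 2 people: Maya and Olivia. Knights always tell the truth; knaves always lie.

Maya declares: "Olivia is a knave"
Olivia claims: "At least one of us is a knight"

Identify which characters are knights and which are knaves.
Maya is a knave.
Olivia is a knight.

Verification:
- Maya (knave) says "Olivia is a knave" - this is FALSE (a lie) because Olivia is a knight.
- Olivia (knight) says "At least one of us is a knight" - this is TRUE because Olivia is a knight.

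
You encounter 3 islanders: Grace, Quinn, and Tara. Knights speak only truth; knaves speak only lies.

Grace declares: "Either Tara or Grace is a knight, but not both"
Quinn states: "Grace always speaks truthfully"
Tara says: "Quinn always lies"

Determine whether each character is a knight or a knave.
Grace is a knight.
Quinn is a knight.
Tara is a knave.

Verification:
- Grace (knight) says "Either Tara or Grace is a knight, but not both" - this is TRUE because Tara is a knave and Grace is a knight.
- Quinn (knight) says "Grace always speaks truthfully" - this is TRUE because Grace is a knight.
- Tara (knave) says "Quinn always lies" - this is FALSE (a lie) because Quinn is a knight.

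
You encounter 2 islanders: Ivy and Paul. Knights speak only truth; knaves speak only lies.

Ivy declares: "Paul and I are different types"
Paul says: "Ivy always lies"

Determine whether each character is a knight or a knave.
Ivy is a knight.
Paul is a knave.

Verification:
- Ivy (knight) says "Paul and I are different types" - this is TRUE because Ivy is a knight and Paul is a knave.
- Paul (knave) says "Ivy always lies" - this is FALSE (a lie) because Ivy is a knight.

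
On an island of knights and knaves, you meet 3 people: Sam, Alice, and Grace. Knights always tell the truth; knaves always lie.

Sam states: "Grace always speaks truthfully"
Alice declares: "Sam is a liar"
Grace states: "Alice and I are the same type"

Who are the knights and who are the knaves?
Sam is a knave.
Alice is a knight.
Grace is a knave.

Verification:
- Sam (knave) says "Grace always speaks truthfully" - this is FALSE (a lie) because Grace is a knave.
- Alice (knight) says "Sam is a liar" - this is TRUE because Sam is a knave.
- Grace (knave) says "Alice and I are the same type" - this is FALSE (a lie) because Grace is a knave and Alice is a knight.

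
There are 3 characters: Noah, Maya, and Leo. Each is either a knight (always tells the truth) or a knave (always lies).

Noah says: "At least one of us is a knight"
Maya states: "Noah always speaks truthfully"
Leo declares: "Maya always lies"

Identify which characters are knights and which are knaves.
Noah is a knight.
Maya is a knight.
Leo is a knave.

Verification:
- Noah (knight) says "At least one of us is a knight" - this is TRUE because Noah and Maya are knights.
- Maya (knight) says "Noah always speaks truthfully" - this is TRUE because Noah is a knight.
- Leo (knave) says "Maya always lies" - this is FALSE (a lie) because Maya is a knight.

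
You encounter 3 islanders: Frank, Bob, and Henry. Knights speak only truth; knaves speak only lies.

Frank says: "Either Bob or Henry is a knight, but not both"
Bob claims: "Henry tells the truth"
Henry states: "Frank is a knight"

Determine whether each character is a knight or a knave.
Frank is a knave.
Bob is a knave.
Henry is a knave.

Verification:
- Frank (knave) says "Either Bob or Henry is a knight, but not both" - this is FALSE (a lie) because Bob is a knave and Henry is a knave.
- Bob (knave) says "Henry tells the truth" - this is FALSE (a lie) because Henry is a knave.
- Henry (knave) says "Frank is a knight" - this is FALSE (a lie) because Frank is a knave.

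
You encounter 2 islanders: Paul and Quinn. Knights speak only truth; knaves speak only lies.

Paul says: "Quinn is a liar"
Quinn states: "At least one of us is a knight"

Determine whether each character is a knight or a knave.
Paul is a knave.
Quinn is a knight.

Verification:
- Paul (knave) says "Quinn is a liar" - this is FALSE (a lie) because Quinn is a knight.
- Quinn (knight) says "At least one of us is a knight" - this is TRUE because Quinn is a knight.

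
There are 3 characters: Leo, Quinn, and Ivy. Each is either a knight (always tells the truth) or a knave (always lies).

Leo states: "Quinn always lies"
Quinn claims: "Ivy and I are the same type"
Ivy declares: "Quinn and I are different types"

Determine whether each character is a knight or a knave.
Leo is a knight.
Quinn is a knave.
Ivy is a knight.

Verification:
- Leo (knight) says "Quinn always lies" - this is TRUE because Quinn is a knave.
- Quinn (knave) says "Ivy and I are the same type" - this is FALSE (a lie) because Quinn is a knave and Ivy is a knight.
- Ivy (knight) says "Quinn and I are different types" - this is TRUE because Ivy is a knight and Quinn is a knave.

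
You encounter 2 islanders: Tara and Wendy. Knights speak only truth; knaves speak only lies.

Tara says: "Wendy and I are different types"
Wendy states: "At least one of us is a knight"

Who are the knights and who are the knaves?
Tara is a knave.
Wendy is a knave.

Verification:
- Tara (knave) says "Wendy and I are different types" - this is FALSE (a lie) because Tara is a knave and Wendy is a knave.
- Wendy (knave) says "At least one of us is a knight" - this is FALSE (a lie) because no one is a knight.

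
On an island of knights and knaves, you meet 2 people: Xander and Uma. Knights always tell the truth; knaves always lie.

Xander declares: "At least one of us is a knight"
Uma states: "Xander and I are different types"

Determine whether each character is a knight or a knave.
Xander is a knave.
Uma is a knave.

Verification:
- Xander (knave) says "At least one of us is a knight" - this is FALSE (a lie) because no one is a knight.
- Uma (knave) says "Xander and I are different types" - this is FALSE (a lie) because Uma is a knave and Xander is a knave.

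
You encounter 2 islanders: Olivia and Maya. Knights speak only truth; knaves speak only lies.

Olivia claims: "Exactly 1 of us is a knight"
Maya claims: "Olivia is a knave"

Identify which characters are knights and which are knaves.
Olivia is a knight.
Maya is a knave.

Verification:
- Olivia (knight) says "Exactly 1 of us is a knight" - this is TRUE because there are 1 knights.
- Maya (knave) says "Olivia is a knave" - this is FALSE (a lie) because Olivia is a knight.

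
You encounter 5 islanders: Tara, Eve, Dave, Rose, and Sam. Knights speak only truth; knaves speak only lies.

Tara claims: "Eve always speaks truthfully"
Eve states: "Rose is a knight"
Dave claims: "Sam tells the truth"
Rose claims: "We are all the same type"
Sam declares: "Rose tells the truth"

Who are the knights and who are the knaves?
Tara is a knight.
Eve is a knight.
Dave is a knight.
Rose is a knight.
Sam is a knight.

Verification:
- Tara (knight) says "Eve always speaks truthfully" - this is TRUE because Eve is a knight.
- Eve (knight) says "Rose is a knight" - this is TRUE because Rose is a knight.
- Dave (knight) says "Sam tells the truth" - this is TRUE because Sam is a knight.
- Rose (knight) says "We are all the same type" - this is TRUE because Tara, Eve, Dave, Rose, and Sam are knights.
- Sam (knight) says "Rose tells the truth" - this is TRUE because Rose is a knight.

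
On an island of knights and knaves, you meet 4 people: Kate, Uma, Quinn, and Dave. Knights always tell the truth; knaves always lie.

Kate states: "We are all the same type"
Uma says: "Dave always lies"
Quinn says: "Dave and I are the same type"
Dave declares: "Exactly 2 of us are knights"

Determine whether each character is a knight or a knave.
Kate is a knave.
Uma is a knave.
Quinn is a knight.
Dave is a knight.

Verification:
- Kate (knave) says "We are all the same type" - this is FALSE (a lie) because Quinn and Dave are knights and Kate and Uma are knaves.
- Uma (knave) says "Dave always lies" - this is FALSE (a lie) because Dave is a knight.
- Quinn (knight) says "Dave and I are the same type" - this is TRUE because Quinn is a knight and Dave is a knight.
- Dave (knight) says "Exactly 2 of us are knights" - this is TRUE because there are 2 knights.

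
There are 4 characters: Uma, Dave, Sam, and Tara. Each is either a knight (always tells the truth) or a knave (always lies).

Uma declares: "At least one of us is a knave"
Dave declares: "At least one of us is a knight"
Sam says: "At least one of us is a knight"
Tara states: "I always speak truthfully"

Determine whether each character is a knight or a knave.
Uma is a knight.
Dave is a knight.
Sam is a knight.
Tara is a knave.

Verification:
- Uma (knight) says "At least one of us is a knave" - this is TRUE because Tara is a knave.
- Dave (knight) says "At least one of us is a knight" - this is TRUE because Uma, Dave, and Sam are knights.
- Sam (knight) says "At least one of us is a knight" - this is TRUE because Uma, Dave, and Sam are knights.
- Tara (knave) says "I always speak truthfully" - this is FALSE (a lie) because Tara is a knave.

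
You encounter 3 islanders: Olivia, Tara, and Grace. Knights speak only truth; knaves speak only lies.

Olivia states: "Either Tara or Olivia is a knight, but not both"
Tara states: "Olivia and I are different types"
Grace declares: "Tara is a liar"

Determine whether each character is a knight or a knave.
Olivia is a knave.
Tara is a knave.
Grace is a knight.

Verification:
- Olivia (knave) says "Either Tara or Olivia is a knight, but not both" - this is FALSE (a lie) because Tara is a knave and Olivia is a knave.
- Tara (knave) says "Olivia and I are different types" - this is FALSE (a lie) because Tara is a knave and Olivia is a knave.
- Grace (knight) says "Tara is a liar" - this is TRUE because Tara is a knave.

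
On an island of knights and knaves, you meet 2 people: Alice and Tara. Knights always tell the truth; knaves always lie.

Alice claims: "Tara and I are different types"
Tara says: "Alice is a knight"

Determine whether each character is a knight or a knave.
Alice is a knave.
Tara is a knave.

Verification:
- Alice (knave) says "Tara and I are different types" - this is FALSE (a lie) because Alice is a knave and Tara is a knave.
- Tara (knave) says "Alice is a knight" - this is FALSE (a lie) because Alice is a knave.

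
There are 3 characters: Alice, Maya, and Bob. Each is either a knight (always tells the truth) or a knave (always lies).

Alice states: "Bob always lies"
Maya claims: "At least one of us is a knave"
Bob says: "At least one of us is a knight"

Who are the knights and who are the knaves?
Alice is a knave.
Maya is a knight.
Bob is a knight.

Verification:
- Alice (knave) says "Bob always lies" - this is FALSE (a lie) because Bob is a knight.
- Maya (knight) says "At least one of us is a knave" - this is TRUE because Alice is a knave.
- Bob (knight) says "At least one of us is a knight" - this is TRUE because Maya and Bob are knights.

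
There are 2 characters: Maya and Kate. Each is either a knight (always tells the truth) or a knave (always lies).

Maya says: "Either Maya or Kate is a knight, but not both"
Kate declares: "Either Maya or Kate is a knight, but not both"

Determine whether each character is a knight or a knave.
Maya is a knave.
Kate is a knave.

Verification:
- Maya (knave) says "Either Maya or Kate is a knight, but not both" - this is FALSE (a lie) because Maya is a knave and Kate is a knave.
- Kate (knave) says "Either Maya or Kate is a knight, but not both" - this is FALSE (a lie) because Maya is a knave and Kate is a knave.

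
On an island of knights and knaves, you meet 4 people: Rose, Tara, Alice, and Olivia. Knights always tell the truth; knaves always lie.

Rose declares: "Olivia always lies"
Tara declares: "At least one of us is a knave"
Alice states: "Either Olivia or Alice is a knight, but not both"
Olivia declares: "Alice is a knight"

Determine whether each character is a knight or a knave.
Rose is a knight.
Tara is a knight.
Alice is a knave.
Olivia is a knave.

Verification:
- Rose (knight) says "Olivia always lies" - this is TRUE because Olivia is a knave.
- Tara (knight) says "At least one of us is a knave" - this is TRUE because Alice and Olivia are knaves.
- Alice (knave) says "Either Olivia or Alice is a knight, but not both" - this is FALSE (a lie) because Olivia is a knave and Alice is a knave.
- Olivia (knave) says "Alice is a knight" - this is FALSE (a lie) because Alice is a knave.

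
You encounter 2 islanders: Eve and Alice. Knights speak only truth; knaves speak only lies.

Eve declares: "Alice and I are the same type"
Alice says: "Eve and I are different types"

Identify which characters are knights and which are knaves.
Eve is a knave.
Alice is a knight.

Verification:
- Eve (knave) says "Alice and I are the same type" - this is FALSE (a lie) because Eve is a knave and Alice is a knight.
- Alice (knight) says "Eve and I are different types" - this is TRUE because Alice is a knight and Eve is a knave.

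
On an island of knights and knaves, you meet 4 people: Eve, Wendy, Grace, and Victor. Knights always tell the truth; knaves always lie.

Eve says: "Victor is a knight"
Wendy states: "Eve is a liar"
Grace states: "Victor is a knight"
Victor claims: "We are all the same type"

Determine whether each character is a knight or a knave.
Eve is a knave.
Wendy is a knight.
Grace is a knave.
Victor is a knave.

Verification:
- Eve (knave) says "Victor is a knight" - this is FALSE (a lie) because Victor is a knave.
- Wendy (knight) says "Eve is a liar" - this is TRUE because Eve is a knave.
- Grace (knave) says "Victor is a knight" - this is FALSE (a lie) because Victor is a knave.
- Victor (knave) says "We are all the same type" - this is FALSE (a lie) because Wendy is a knight and Eve, Grace, and Victor are knaves.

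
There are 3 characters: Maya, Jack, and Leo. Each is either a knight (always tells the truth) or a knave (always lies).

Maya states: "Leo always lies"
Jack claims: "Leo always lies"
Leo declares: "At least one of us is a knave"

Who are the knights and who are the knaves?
Maya is a knave.
Jack is a knave.
Leo is a knight.

Verification:
- Maya (knave) says "Leo always lies" - this is FALSE (a lie) because Leo is a knight.
- Jack (knave) says "Leo always lies" - this is FALSE (a lie) because Leo is a knight.
- Leo (knight) says "At least one of us is a knave" - this is TRUE because Maya and Jack are knaves.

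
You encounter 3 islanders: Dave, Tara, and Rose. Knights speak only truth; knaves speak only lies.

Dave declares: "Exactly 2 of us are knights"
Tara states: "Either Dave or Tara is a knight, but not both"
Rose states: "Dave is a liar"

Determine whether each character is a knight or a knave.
Dave is a knave.
Tara is a knave.
Rose is a knight.

Verification:
- Dave (knave) says "Exactly 2 of us are knights" - this is FALSE (a lie) because there are 1 knights.
- Tara (knave) says "Either Dave or Tara is a knight, but not both" - this is FALSE (a lie) because Dave is a knave and Tara is a knave.
- Rose (knight) says "Dave is a liar" - this is TRUE because Dave is a knave.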